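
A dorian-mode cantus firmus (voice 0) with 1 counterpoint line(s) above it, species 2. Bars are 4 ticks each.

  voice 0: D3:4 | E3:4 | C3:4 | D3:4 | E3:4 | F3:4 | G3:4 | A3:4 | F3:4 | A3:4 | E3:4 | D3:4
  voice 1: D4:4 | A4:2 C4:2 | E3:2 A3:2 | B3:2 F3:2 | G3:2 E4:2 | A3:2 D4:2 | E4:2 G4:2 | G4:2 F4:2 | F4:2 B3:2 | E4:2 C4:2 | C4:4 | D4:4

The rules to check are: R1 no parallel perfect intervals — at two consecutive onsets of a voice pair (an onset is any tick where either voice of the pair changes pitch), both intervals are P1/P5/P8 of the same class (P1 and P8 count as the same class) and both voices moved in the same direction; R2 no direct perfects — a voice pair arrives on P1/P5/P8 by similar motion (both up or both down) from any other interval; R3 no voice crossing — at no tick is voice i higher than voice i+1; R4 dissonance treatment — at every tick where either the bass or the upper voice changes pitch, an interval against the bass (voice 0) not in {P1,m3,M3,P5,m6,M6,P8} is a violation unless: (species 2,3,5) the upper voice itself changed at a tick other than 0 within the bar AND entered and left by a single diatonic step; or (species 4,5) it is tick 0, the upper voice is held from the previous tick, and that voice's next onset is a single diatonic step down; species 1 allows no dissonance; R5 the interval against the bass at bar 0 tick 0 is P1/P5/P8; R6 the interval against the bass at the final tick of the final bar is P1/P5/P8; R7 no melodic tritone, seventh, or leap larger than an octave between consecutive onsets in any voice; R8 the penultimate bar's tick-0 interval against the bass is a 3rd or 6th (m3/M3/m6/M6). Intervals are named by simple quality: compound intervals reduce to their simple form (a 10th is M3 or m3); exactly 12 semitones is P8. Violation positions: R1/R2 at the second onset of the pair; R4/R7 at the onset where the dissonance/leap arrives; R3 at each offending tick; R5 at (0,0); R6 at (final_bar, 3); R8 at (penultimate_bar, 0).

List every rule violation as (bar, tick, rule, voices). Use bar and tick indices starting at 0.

(1, 0, R4, (0, 1))
(3, 2, R7, (1,))
(7, 0, R4, (0, 1))
(8, 2, R4, (0, 1))
(8, 2, R7, (1,))
(9, 0, R2, (0, 1))

bar 0: v0=D3 v1=D4 downbeat P8
bar 1: v0=E3 v1=A4 downbeat P4
bar 2: v0=C3 v1=E3 downbeat M3
bar 3: v0=D3 v1=B3 downbeat M6
bar 4: v0=E3 v1=G3 downbeat m3
bar 5: v0=F3 v1=A3 downbeat M3
bar 6: v0=G3 v1=E4 downbeat M6
bar 7: v0=A3 v1=G4 downbeat m7
bar 8: v0=F3 v1=F4 downbeat P8
bar 9: v0=A3 v1=E4 downbeat P5
bar 10: v0=E3 v1=C4 downbeat m6
bar 11: v0=D3 v1=D4 downbeat P8
  -> R4 @ bar 1 tick 0 v(0, 1): E3/A4 P4 untreated
  -> R7 @ bar 3 tick 2 v(1,): B3->F3 leap 6st
  -> R4 @ bar 7 tick 0 v(0, 1): A3/G4 m7 untreated
  -> R4 @ bar 8 tick 2 v(0, 1): F3/B3 TT untreated
  -> R7 @ bar 8 tick 2 v(1,): F4->B3 leap 6st
  -> R2 @ bar 9 tick 0 v(0, 1): F3/B3 TT -> A3/E4 P5 similar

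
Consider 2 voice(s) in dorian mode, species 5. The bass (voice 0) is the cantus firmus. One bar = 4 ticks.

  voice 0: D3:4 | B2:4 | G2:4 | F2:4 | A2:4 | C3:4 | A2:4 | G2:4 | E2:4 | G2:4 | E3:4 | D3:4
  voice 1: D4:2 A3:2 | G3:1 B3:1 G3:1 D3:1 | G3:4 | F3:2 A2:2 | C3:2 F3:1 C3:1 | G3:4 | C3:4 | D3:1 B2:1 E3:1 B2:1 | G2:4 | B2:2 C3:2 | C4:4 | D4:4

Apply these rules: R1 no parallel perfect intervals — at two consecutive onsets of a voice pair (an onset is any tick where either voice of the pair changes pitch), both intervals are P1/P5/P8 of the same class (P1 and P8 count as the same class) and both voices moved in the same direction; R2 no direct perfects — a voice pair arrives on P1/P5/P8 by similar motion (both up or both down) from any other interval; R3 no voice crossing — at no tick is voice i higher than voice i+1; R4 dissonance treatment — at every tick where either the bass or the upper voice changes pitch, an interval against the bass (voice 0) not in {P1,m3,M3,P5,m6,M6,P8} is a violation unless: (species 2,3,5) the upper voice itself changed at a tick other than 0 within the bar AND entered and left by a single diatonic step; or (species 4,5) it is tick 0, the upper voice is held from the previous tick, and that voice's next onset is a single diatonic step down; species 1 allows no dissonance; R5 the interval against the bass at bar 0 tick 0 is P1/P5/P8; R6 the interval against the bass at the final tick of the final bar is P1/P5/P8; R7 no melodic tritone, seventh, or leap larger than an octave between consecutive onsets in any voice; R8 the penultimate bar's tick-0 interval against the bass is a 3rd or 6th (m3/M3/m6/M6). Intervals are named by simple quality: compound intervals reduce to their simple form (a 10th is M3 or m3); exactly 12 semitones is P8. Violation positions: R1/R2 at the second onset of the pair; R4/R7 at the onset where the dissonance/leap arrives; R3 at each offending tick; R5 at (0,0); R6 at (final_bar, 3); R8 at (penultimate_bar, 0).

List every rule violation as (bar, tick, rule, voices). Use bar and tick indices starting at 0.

(3, 0, R1, (0, 1))
(5, 0, R2, (0, 1))
(9, 2, R4, (0, 1))

bar 0: v0=D3 v1=D4 downbeat P8
bar 1: v0=B2 v1=G3 downbeat m6
bar 2: v0=G2 v1=G3 downbeat P8
bar 3: v0=F2 v1=F3 downbeat P8
bar 4: v0=A2 v1=C3 downbeat m3
bar 5: v0=C3 v1=G3 downbeat P5
bar 6: v0=A2 v1=C3 downbeat m3
bar 7: v0=G2 v1=D3 downbeat P5
bar 8: v0=E2 v1=G2 downbeat m3
bar 9: v0=G2 v1=B2 downbeat M3
bar 10: v0=E3 v1=C4 downbeat m6
bar 11: v0=D3 v1=D4 downbeat P8
  -> R1 @ bar 3 tick 0 v(0, 1): G2/G3 P8 -> F2/F3 P8 similar
  -> R2 @ bar 5 tick 0 v(0, 1): A2/C3 m3 -> C3/G3 P5 similar
  -> R4 @ bar 9 tick 2 v(0, 1): G2/C3 P4 untreated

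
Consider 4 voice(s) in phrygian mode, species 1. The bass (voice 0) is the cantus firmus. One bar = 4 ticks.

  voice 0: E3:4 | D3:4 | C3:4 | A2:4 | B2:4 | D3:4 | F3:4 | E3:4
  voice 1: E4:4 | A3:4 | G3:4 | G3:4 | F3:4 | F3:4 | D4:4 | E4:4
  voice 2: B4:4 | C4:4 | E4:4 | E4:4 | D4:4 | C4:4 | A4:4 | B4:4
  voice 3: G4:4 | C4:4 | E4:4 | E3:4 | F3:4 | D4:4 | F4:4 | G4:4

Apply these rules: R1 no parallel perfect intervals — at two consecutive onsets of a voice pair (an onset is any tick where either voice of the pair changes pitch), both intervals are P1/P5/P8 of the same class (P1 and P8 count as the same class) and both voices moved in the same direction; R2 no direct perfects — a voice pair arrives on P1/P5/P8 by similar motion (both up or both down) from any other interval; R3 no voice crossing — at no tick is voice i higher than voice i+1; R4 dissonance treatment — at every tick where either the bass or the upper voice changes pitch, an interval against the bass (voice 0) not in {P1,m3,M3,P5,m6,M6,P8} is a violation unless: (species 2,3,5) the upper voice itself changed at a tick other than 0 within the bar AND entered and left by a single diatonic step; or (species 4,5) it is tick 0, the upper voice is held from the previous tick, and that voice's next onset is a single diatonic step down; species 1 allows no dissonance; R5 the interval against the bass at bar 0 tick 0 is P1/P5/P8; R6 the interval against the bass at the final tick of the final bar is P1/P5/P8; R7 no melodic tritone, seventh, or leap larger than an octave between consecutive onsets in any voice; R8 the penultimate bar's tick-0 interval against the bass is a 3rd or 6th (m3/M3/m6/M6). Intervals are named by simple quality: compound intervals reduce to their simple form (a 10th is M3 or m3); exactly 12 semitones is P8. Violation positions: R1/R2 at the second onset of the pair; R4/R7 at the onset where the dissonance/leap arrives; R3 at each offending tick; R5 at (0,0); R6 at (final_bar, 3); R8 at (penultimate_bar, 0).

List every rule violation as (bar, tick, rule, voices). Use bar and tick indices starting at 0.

bar 0: v0=E3 v1=E4 v2=B4 v3=G4 downbeat m3
bar 1: v0=D3 v1=A3 v2=C4 v3=C4 downbeat m7
bar 2: v0=C3 v1=G3 v2=E4 v3=E4 downbeat M3
bar 3: v0=A2 v1=G3 v2=E4 v3=E3 downbeat P5
bar 4: v0=B2 v1=F3 v2=D4 v3=F3 downbeat TT
bar 5: v0=D3 v1=F3 v2=C4 v3=D4 downbeat P8
bar 6: v0=F3 v1=D4 v2=A4 v3=F4 downbeat P8
bar 7: v0=E3 v1=E4 v2=B4 v3=G4 downbeat m3
  -> R3 @ bar 0 tick 0 v(2, 3): B4 above G4
  -> R5 @ bar 0 tick 0 v(0, 3): opens on m3
  -> R3 @ bar 0 tick 1 v(2, 3): B4 above G4
  -> R3 @ bar 0 tick 2 v(2, 3): B4 above G4
  -> R3 @ bar 0 tick 3 v(2, 3): B4 above G4
  -> R2 @ bar 1 tick 0 v(0, 1): E3/E4 P8 -> D3/A3 P5 similar
  -> R2 @ bar 1 tick 0 v(2, 3): B4/G4 M3 -> C4/C4 P1 similar
  -> R4 @ bar 1 tick 0 v(0, 2): D3/C4 m7 untreated
  -> R4 @ bar 1 tick 0 v(0, 3): D3/C4 m7 untreated
  -> R7 @ bar 1 tick 0 v(2,): B4->C4 leap 11st
  -> R1 @ bar 2 tick 0 v(0, 1): D3/A3 P5 -> C3/G3 P5 similar
  -> R1 @ bar 2 tick 0 v(2, 3): C4/C4 P1 -> E4/E4 P1 similar
  -> R2 @ bar 3 tick 0 v(0, 3): C3/E4 M3 -> A2/E3 P5 similar
  -> R3 @ bar 3 tick 0 v(2, 3): E4 above E3
  -> R4 @ bar 3 tick 0 v(0, 1): A2/G3 m7 untreated
  -> R3 @ bar 3 tick 1 v(2, 3): E4 above E3
  -> R3 @ bar 3 tick 2 v(2, 3): E4 above E3
  -> R3 @ bar 3 tick 3 v(2, 3): E4 above E3
  -> R3 @ bar 4 tick 0 v(2, 3): D4 above F3
  -> R4 @ bar 4 tick 0 v(0, 1): B2/F3 TT untreated
  -> R4 @ bar 4 tick 0 v(0, 3): B2/F3 TT untreated
  -> R3 @ bar 4 tick 1 v(2, 3): D4 above F3
  -> R3 @ bar 4 tick 2 v(2, 3): D4 above F3
  -> R3 @ bar 4 tick 3 v(2, 3): D4 above F3
  -> R2 @ bar 5 tick 0 v(0, 3): B2/F3 TT -> D3/D4 P8 similar
  -> R4 @ bar 5 tick 0 v(0, 2): D3/C4 m7 untreated
  -> R1 @ bar 6 tick 0 v(0, 3): D3/D4 P8 -> F3/F4 P8 similar
  -> R1 @ bar 6 tick 0 v(1, 2): F3/C4 P5 -> D4/A4 P5 similar
  -> R3 @ bar 6 tick 0 v(2, 3): A4 above F4
  -> R8 @ bar 6 tick 0 v(0, 3): penult P8 not 3rd/6th
  -> R3 @ bar 6 tick 1 v(2, 3): A4 above F4
  -> R3 @ bar 6 tick 2 v(2, 3): A4 above F4
  -> R3 @ bar 6 tick 3 v(2, 3): A4 above F4
  -> R1 @ bar 7 tick 0 v(1, 2): D4/A4 P5 -> E4/B4 P5 similar
  -> R3 @ bar 7 tick 0 v(2, 3): B4 above G4
  -> R3 @ bar 7 tick 1 v(2, 3): B4 above G4
  -> R3 @ bar 7 tick 2 v(2, 3): B4 above G4
  -> R3 @ bar 7 tick 3 v(2, 3): B4 above G4
  -> R6 @ bar 7 tick 3 v(0, 3): closes on m3

(0, 0, R3, (2, 3))
(0, 0, R5, (0, 3))
(0, 1, R3, (2, 3))
(0, 2, R3, (2, 3))
(0, 3, R3, (2, 3))
(1, 0, R2, (0, 1))
(1, 0, R2, (2, 3))
(1, 0, R4, (0, 2))
(1, 0, R4, (0, 3))
(1, 0, R7, (2,))
(2, 0, R1, (0, 1))
(2, 0, R1, (2, 3))
(3, 0, R2, (0, 3))
(3, 0, R3, (2, 3))
(3, 0, R4, (0, 1))
(3, 1, R3, (2, 3))
(3, 2, R3, (2, 3))
(3, 3, R3, (2, 3))
(4, 0, R3, (2, 3))
(4, 0, R4, (0, 1))
(4, 0, R4, (0, 3))
(4, 1, R3, (2, 3))
(4, 2, R3, (2, 3))
(4, 3, R3, (2, 3))
(5, 0, R2, (0, 3))
(5, 0, R4, (0, 2))
(6, 0, R1, (0, 3))
(6, 0, R1, (1, 2))
(6, 0, R3, (2, 3))
(6, 0, R8, (0, 3))
(6, 1, R3, (2, 3))
(6, 2, R3, (2, 3))
(6, 3, R3, (2, 3))
(7, 0, R1, (1, 2))
(7, 0, R3, (2, 3))
(7, 1, R3, (2, 3))
(7, 2, R3, (2, 3))
(7, 3, R3, (2, 3))
(7, 3, R6, (0, 3))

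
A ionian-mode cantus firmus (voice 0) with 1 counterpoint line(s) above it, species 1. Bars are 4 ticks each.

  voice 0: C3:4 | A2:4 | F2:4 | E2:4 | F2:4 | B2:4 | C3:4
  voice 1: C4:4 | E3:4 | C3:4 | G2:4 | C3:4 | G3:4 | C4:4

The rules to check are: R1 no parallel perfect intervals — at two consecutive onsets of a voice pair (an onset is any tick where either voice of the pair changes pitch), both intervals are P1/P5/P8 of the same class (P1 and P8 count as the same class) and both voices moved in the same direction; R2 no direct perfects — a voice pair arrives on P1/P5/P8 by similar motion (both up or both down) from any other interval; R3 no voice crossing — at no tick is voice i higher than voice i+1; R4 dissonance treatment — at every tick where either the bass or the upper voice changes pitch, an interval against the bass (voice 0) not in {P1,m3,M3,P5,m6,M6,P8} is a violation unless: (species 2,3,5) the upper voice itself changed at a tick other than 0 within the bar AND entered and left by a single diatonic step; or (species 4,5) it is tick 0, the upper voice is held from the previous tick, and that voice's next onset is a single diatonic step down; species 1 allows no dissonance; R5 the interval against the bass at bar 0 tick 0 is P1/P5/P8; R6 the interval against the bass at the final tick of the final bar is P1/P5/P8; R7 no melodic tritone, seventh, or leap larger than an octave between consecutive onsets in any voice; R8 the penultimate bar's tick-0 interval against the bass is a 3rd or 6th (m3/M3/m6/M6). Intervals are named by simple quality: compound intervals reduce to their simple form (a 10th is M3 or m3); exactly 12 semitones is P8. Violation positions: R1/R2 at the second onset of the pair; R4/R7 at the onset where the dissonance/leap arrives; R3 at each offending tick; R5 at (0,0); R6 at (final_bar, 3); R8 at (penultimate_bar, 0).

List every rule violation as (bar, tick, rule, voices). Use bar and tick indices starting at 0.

bar 0: v0=C3 v1=C4 downbeat P8
bar 1: v0=A2 v1=E3 downbeat P5
bar 2: v0=F2 v1=C3 downbeat P5
bar 3: v0=E2 v1=G2 downbeat m3
bar 4: v0=F2 v1=C3 downbeat P5
bar 5: v0=B2 v1=G3 downbeat m6
bar 6: v0=C3 v1=C4 downbeat P8
  -> R2 @ bar 1 tick 0 v(0, 1): C3/C4 P8 -> A2/E3 P5 similar
  -> R1 @ bar 2 tick 0 v(0, 1): A2/E3 P5 -> F2/C3 P5 similar
  -> R2 @ bar 4 tick 0 v(0, 1): E2/G2 m3 -> F2/C3 P5 similar
  -> R7 @ bar 5 tick 0 v(0,): F2->B2 leap 6st
  -> R2 @ bar 6 tick 0 v(0, 1): B2/G3 m6 -> C3/C4 P8 similar

(1, 0, R2, (0, 1))
(2, 0, R1, (0, 1))
(4, 0, R2, (0, 1))
(5, 0, R7, (0,))
(6, 0, R2, (0, 1))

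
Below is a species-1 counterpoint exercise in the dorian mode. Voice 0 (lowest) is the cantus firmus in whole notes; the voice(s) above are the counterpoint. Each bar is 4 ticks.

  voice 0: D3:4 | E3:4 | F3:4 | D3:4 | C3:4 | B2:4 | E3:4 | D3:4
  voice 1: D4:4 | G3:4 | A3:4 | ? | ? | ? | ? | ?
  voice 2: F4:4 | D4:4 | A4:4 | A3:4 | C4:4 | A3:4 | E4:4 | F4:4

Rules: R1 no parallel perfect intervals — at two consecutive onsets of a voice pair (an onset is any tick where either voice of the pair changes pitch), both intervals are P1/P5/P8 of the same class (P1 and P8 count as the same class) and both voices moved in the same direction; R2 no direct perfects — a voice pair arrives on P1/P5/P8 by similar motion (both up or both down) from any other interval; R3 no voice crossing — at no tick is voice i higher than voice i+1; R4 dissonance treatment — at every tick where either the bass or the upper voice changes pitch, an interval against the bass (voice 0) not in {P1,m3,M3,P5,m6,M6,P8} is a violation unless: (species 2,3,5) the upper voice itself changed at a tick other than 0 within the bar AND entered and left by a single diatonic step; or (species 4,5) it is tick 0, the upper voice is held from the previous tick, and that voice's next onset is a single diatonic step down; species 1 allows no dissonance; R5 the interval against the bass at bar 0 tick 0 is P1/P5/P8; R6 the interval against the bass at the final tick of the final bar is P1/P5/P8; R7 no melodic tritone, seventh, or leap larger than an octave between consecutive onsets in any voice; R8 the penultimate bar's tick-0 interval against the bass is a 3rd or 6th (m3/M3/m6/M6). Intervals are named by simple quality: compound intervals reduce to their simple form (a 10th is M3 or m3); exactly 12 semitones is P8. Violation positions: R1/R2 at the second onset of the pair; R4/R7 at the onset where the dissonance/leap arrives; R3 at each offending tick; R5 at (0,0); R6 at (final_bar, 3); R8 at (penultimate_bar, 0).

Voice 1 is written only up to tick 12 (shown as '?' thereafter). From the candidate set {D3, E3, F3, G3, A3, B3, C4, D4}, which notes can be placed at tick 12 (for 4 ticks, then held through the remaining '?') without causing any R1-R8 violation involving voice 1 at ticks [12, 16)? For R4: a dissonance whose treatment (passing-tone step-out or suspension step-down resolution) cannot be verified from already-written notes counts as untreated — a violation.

D3: violates R2
E3: violates R4
F3: legal
G3: violates R4
A3: legal
B3: violates R3
C4: violates R3,R4
D4: violates R3

{A3, F3}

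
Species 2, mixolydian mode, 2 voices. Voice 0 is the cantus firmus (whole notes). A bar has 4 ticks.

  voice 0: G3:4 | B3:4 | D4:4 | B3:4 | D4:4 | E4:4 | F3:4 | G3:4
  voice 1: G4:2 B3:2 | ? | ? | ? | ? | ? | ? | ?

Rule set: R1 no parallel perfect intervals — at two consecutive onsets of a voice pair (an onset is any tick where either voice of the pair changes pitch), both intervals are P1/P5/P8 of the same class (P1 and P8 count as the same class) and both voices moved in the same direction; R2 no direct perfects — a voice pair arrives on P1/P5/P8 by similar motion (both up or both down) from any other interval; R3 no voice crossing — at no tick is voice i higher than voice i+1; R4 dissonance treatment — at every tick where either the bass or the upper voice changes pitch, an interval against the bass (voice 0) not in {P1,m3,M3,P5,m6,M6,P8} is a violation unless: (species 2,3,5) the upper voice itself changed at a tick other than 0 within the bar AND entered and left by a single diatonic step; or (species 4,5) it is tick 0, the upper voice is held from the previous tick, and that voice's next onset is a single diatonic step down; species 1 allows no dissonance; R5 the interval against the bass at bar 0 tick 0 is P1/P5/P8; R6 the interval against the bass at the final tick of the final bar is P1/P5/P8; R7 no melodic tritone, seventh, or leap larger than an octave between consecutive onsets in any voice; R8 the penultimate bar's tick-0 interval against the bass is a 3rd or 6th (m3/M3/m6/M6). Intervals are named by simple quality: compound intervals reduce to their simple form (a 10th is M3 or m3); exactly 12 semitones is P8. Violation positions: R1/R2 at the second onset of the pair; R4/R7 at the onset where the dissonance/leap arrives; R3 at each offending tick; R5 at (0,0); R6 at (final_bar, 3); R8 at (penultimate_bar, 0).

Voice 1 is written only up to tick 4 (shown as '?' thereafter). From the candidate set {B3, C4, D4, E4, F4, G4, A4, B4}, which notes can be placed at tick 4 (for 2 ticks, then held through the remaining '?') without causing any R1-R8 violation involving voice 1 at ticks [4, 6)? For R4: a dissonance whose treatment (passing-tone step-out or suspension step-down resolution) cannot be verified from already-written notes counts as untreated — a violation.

B3: legal
C4: violates R4
D4: legal
E4: violates R4
F4: violates R4,R7
G4: legal
A4: violates R4,R7
B4: violates R2

{B3, D4, G4}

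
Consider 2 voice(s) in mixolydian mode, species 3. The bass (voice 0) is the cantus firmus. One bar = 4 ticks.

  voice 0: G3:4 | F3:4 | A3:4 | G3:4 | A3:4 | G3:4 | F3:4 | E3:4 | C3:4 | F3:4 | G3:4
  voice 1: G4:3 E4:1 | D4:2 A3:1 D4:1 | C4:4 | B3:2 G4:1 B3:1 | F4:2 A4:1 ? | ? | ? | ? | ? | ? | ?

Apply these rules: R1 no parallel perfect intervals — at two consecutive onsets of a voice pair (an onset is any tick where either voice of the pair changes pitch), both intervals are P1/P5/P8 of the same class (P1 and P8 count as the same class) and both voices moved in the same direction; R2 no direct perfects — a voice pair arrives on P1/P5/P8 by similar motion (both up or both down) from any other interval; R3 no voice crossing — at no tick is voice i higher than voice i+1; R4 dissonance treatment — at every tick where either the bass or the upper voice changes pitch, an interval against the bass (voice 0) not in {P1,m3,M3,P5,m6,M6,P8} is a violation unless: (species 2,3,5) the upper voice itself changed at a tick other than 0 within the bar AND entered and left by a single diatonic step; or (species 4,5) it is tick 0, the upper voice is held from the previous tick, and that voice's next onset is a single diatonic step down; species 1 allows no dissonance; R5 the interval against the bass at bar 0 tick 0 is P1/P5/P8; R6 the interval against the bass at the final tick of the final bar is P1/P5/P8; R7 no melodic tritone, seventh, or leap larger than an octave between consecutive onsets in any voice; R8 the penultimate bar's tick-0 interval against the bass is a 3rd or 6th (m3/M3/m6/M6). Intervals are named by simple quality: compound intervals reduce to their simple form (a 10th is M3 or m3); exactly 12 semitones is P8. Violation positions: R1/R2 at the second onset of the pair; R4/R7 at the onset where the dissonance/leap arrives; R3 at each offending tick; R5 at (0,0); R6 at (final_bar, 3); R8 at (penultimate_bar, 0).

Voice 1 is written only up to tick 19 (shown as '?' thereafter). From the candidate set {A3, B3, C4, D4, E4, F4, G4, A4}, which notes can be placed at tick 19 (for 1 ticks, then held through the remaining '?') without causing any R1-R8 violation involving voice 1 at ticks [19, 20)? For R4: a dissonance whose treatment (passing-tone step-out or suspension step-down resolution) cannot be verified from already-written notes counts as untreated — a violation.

{A3, A4, C4, E4, F4}

A3: legal
B3: violates R4,R7
C4: legal
D4: violates R4
E4: legal
F4: legal
G4: violates R4
A4: legal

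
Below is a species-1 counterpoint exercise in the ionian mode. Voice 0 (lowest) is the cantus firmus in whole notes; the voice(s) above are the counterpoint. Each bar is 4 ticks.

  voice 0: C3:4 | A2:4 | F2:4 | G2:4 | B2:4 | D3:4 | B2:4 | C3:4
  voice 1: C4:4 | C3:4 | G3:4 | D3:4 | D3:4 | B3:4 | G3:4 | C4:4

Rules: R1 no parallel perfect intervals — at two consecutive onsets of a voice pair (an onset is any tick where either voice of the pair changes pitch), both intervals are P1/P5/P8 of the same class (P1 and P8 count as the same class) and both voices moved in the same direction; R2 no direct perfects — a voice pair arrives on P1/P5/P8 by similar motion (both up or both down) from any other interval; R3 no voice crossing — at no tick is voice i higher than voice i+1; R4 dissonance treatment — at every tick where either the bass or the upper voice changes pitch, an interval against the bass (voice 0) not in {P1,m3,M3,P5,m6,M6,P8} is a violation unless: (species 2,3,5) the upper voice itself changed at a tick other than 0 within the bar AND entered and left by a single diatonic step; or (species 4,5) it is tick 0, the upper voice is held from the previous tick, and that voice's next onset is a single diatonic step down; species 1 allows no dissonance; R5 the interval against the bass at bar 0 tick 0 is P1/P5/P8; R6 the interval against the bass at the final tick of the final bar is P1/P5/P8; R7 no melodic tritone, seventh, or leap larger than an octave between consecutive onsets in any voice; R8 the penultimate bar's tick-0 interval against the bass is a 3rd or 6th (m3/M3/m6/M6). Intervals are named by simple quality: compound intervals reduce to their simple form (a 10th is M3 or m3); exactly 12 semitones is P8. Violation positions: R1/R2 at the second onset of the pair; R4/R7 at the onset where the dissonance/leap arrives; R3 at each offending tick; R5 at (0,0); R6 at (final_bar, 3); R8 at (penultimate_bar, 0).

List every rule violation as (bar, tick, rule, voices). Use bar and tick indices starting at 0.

(2, 0, R4, (0, 1))
(7, 0, R2, (0, 1))

bar 0: v0=C3 v1=C4 downbeat P8
bar 1: v0=A2 v1=C3 downbeat m3
bar 2: v0=F2 v1=G3 downbeat M2
bar 3: v0=G2 v1=D3 downbeat P5
bar 4: v0=B2 v1=D3 downbeat m3
bar 5: v0=D3 v1=B3 downbeat M6
bar 6: v0=B2 v1=G3 downbeat m6
bar 7: v0=C3 v1=C4 downbeat P8
  -> R4 @ bar 2 tick 0 v(0, 1): F2/G3 M2 untreated
  -> R2 @ bar 7 tick 0 v(0, 1): B2/G3 m6 -> C3/C4 P8 similar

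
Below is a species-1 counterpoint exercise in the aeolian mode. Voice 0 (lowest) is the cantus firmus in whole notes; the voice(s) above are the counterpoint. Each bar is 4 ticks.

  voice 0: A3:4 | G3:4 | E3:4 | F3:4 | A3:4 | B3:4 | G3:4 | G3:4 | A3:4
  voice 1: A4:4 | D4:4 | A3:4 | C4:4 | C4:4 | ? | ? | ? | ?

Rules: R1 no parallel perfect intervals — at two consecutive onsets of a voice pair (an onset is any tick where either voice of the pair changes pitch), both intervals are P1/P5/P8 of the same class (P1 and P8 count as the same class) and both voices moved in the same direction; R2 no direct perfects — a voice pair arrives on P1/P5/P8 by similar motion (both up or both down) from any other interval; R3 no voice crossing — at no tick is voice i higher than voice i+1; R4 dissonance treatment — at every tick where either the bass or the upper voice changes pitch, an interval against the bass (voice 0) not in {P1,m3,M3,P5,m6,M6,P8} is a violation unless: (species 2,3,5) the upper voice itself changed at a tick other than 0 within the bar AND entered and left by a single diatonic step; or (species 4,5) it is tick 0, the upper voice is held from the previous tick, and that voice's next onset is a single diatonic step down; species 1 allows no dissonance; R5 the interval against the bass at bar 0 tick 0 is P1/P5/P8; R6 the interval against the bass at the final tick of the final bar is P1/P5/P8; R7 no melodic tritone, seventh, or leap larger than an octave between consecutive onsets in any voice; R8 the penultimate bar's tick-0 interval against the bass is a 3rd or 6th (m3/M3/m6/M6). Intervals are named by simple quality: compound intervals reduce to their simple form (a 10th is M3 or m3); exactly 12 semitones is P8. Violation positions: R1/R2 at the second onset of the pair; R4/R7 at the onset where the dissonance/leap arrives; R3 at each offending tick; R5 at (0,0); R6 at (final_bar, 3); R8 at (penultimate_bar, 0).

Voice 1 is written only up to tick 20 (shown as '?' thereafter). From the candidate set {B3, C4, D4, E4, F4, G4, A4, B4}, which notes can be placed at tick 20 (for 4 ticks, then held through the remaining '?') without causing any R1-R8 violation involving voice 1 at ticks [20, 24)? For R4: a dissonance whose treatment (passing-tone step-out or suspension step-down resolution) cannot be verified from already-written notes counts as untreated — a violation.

{B3, D4, G4}

B3: legal
C4: violates R4
D4: legal
E4: violates R4
F4: violates R4
G4: legal
A4: violates R4
B4: violates R2,R7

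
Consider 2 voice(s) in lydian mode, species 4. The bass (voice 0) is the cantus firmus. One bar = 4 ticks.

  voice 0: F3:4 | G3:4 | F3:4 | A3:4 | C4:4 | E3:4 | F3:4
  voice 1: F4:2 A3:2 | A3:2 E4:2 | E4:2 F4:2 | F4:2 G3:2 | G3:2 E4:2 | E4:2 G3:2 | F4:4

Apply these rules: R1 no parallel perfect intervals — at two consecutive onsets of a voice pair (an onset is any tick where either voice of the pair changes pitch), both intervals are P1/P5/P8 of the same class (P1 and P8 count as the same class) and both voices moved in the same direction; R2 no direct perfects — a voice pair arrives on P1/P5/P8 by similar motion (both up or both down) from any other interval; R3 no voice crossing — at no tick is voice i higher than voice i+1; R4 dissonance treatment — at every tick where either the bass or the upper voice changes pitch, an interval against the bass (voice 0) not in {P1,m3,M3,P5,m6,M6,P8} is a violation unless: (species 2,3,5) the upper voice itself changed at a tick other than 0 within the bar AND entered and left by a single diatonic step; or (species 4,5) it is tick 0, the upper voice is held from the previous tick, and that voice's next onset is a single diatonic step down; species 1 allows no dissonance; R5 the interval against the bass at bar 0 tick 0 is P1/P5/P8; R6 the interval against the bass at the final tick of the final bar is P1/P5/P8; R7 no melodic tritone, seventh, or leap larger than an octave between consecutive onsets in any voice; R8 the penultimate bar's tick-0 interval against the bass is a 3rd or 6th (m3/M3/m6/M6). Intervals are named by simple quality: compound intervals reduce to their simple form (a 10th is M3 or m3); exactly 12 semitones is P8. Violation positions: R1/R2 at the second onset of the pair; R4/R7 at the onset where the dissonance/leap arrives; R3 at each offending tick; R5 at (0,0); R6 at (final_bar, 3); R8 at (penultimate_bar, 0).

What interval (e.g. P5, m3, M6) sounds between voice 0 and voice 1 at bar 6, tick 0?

voice 0=F3 voice 1=F4 -> P8

P8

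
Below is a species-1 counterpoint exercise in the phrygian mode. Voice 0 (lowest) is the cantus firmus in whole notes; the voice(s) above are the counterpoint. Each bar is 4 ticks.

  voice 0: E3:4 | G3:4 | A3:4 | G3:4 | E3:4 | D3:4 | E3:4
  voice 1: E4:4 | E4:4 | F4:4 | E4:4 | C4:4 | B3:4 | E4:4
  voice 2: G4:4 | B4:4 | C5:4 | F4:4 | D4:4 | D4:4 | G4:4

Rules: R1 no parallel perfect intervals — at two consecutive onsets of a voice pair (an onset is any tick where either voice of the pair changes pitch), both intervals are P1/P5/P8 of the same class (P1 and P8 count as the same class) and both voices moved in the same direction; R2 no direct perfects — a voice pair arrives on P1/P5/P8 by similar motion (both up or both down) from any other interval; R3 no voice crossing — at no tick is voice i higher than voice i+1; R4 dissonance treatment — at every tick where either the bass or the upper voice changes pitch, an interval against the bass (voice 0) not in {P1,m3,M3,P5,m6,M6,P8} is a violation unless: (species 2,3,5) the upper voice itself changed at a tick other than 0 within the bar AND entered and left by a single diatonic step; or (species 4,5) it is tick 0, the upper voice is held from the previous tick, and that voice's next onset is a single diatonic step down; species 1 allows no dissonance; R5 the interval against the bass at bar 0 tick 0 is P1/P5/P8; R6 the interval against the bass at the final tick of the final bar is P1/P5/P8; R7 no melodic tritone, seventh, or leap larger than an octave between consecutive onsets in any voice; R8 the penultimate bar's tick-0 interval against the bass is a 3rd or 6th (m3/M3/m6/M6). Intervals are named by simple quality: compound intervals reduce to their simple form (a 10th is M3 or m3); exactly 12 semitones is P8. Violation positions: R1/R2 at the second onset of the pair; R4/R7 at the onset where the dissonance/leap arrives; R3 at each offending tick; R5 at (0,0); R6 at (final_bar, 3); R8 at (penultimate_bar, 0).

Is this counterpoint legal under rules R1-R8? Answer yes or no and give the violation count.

No (7 violations)

bar 0: v0=E3 v1=E4 v2=G4 (m3)
bar 1: v0=G3 v1=E4 v2=B4 (M3)
bar 2: v0=A3 v1=F4 v2=C5 (m3)
bar 3: v0=G3 v1=E4 v2=F4 (m7)
bar 4: v0=E3 v1=C4 v2=D4 (m7)
bar 5: v0=D3 v1=B3 v2=D4 (P8)
bar 6: v0=E3 v1=E4 v2=G4 (m3)
  R5 @ bar0.0: opens on m3
  R1 @ bar2.0: E4/B4 P5 -> F4/C5 P5 similar
  R4 @ bar3.0: G3/F4 m7 untreated
  R4 @ bar4.0: E3/D4 m7 untreated
  R8 @ bar5.0: penult P8 not 3rd/6th
  R2 @ bar6.0: D3/B3 M6 -> E3/E4 P8 similar
  R6 @ bar6.3: closes on m3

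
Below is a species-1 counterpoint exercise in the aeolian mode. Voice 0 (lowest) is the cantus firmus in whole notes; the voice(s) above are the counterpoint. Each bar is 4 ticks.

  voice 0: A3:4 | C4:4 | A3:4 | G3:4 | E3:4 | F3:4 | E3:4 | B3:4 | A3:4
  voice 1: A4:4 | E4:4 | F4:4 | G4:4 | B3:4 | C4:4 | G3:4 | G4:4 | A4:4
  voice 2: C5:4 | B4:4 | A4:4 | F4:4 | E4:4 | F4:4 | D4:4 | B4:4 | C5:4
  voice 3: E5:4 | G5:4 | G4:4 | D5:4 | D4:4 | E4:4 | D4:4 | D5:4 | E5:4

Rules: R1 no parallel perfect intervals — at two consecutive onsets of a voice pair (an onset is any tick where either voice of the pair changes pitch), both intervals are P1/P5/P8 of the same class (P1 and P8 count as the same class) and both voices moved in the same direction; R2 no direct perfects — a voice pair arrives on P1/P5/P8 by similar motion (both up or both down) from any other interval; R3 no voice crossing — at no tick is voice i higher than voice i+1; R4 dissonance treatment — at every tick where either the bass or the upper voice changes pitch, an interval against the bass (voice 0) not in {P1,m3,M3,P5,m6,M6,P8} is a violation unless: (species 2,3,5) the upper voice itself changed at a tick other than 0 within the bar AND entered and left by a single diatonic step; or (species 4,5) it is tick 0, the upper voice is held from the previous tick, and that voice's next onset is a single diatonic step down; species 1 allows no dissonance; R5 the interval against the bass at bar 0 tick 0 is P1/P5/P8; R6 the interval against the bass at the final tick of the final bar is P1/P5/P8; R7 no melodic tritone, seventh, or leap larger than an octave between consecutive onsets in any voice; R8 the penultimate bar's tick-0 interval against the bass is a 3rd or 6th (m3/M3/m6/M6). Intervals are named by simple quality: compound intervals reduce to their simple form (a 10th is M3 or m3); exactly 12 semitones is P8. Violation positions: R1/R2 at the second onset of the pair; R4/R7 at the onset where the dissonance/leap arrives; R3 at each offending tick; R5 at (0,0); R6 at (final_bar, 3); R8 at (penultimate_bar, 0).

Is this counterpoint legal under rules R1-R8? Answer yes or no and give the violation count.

No (40 violations)

bar 0: v0=A3 v1=A4 v2=C5 v3=E5 (P5)
bar 1: v0=C4 v1=E4 v2=B4 v3=G5 (P5)
bar 2: v0=A3 v1=F4 v2=A4 v3=G4 (m7)
bar 3: v0=G3 v1=G4 v2=F4 v3=D5 (P5)
bar 4: v0=E3 v1=B3 v2=E4 v3=D4 (m7)
bar 5: v0=F3 v1=C4 v2=F4 v3=E4 (M7)
bar 6: v0=E3 v1=G3 v2=D4 v3=D4 (m7)
bar 7: v0=B3 v1=G4 v2=B4 v3=D5 (m3)
bar 8: v0=A3 v1=A4 v2=C5 v3=E5 (P5)
  R5 @ bar0.0: opens on m3
  R1 @ bar1.0: A3/E5 P5 -> C4/G5 P5 similar
  R2 @ bar1.0: A4/C5 m3 -> E4/B4 P5 similar
  R4 @ bar1.0: C4/B4 M7 untreated
  R2 @ bar2.0: C4/B4 M7 -> A3/A4 P8 similar
  R3 @ bar2.0: A4 above G4
  R4 @ bar2.0: A3/G4 m7 untreated
  R3 @ bar2.1: A4 above G4
  R3 @ bar2.2: A4 above G4
  R3 @ bar2.3: A4 above G4
  R2 @ bar3.0: F4/G4 M2 -> G4/D5 P5 similar
  R3 @ bar3.0: G4 above F4
  R4 @ bar3.0: G3/F4 m7 untreated
  R3 @ bar3.1: G4 above F4
  R3 @ bar3.2: G4 above F4
  R3 @ bar3.3: G4 above F4
  R2 @ bar4.0: G3/G4 P8 -> E3/B3 P5 similar
  R2 @ bar4.0: G3/F4 m7 -> E3/E4 P8 similar
  R3 @ bar4.0: E4 above D4
  R4 @ bar4.0: E3/D4 m7 untreated
  R3 @ bar4.1: E4 above D4
  R3 @ bar4.2: E4 above D4
  R3 @ bar4.3: E4 above D4
  R1 @ bar5.0: E3/B3 P5 -> F3/C4 P5 similar
  R1 @ bar5.0: E3/E4 P8 -> F3/F4 P8 similar
  R3 @ bar5.0: F4 above E4
  R4 @ bar5.0: F3/E4 M7 untreated
  R3 @ bar5.1: F4 above E4
  R3 @ bar5.2: F4 above E4
  R3 @ bar5.3: F4 above E4
  R2 @ bar6.0: C4/F4 P4 -> G3/D4 P5 similar
  R2 @ bar6.0: C4/E4 M3 -> G3/D4 P5 similar
  R2 @ bar6.0: F4/E4 m2 -> D4/D4 P1 similar
  R4 @ bar6.0: E3/D4 m7 untreated
  R4 @ bar6.0: E3/D4 m7 untreated
  R1 @ bar7.0: G3/D4 P5 -> G4/D5 P5 similar
  R2 @ bar7.0: E3/D4 m7 -> B3/B4 P8 similar
  R8 @ bar7.0: penult P8 not 3rd/6th
  R1 @ bar8.0: G4/D5 P5 -> A4/E5 P5 similar
  R6 @ bar8.3: closes on m3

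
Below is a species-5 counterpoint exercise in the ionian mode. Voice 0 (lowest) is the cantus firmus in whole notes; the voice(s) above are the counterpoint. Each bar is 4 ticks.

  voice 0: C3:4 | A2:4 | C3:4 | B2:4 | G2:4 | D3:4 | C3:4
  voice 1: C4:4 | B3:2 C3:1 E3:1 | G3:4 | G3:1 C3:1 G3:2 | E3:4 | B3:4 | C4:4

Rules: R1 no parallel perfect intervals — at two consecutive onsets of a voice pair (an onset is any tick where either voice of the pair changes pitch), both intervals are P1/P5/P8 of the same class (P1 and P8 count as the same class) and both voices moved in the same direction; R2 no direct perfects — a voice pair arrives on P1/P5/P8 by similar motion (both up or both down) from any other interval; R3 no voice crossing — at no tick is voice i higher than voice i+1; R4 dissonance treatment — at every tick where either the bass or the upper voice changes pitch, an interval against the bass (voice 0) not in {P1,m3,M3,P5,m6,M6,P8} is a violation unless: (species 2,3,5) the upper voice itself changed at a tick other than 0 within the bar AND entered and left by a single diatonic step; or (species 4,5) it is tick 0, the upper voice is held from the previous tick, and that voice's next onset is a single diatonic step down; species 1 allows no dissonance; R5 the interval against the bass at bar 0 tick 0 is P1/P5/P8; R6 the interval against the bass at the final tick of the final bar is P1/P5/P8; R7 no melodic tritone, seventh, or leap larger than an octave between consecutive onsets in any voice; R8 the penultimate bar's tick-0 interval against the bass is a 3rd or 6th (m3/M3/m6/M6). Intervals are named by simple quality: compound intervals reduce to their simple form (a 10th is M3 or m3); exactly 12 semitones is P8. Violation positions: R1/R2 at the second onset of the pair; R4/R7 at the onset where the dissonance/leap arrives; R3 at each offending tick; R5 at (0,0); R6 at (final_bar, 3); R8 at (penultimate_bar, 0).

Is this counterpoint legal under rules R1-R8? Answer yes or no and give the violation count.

bar 0: v0=C3 v1=C4 (P8)
bar 1: v0=A2 v1=B3 (M2)
bar 2: v0=C3 v1=G3 (P5)
bar 3: v0=B2 v1=G3 (m6)
bar 4: v0=G2 v1=E3 (M6)
bar 5: v0=D3 v1=B3 (M6)
bar 6: v0=C3 v1=C4 (P8)
  R4 @ bar1.0: A2/B3 M2 untreated
  R7 @ bar1.2: B3->C3 leap 11st
  R1 @ bar2.0: A2/E3 P5 -> C3/G3 P5 similar
  R4 @ bar3.1: B2/C3 m2 untreated

No (4 violations)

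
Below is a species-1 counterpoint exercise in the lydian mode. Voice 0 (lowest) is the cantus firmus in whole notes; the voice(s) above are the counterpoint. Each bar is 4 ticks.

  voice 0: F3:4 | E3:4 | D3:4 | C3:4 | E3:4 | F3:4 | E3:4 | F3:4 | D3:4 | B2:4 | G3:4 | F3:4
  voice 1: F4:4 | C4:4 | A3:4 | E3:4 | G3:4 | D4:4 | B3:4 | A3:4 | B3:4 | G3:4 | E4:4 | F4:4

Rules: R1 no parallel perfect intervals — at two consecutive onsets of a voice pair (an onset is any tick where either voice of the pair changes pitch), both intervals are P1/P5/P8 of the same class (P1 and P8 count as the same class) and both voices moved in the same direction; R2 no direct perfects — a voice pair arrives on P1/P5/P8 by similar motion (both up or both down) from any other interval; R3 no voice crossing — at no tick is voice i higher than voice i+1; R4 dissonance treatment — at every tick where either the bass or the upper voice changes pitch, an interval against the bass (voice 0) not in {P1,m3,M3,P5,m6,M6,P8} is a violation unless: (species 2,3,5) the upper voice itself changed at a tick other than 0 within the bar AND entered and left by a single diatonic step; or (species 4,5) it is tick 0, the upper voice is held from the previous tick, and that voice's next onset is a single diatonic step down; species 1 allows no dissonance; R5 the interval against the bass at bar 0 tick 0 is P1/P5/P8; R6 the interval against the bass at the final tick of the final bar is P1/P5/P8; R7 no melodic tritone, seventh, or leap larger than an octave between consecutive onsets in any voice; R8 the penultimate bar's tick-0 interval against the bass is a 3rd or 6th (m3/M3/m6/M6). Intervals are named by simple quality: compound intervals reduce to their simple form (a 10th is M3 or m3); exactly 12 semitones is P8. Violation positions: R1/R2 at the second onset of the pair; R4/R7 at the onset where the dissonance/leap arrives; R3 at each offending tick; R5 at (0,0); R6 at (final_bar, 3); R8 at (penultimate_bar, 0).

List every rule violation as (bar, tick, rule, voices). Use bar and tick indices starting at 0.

(2, 0, R2, (0, 1))
(6, 0, R2, (0, 1))

bar 0: v0=F3 v1=F4 downbeat P8
bar 1: v0=E3 v1=C4 downbeat m6
bar 2: v0=D3 v1=A3 downbeat P5
bar 3: v0=C3 v1=E3 downbeat M3
bar 4: v0=E3 v1=G3 downbeat m3
bar 5: v0=F3 v1=D4 downbeat M6
bar 6: v0=E3 v1=B3 downbeat P5
bar 7: v0=F3 v1=A3 downbeat M3
bar 8: v0=D3 v1=B3 downbeat M6
bar 9: v0=B2 v1=G3 downbeat m6
bar 10: v0=G3 v1=E4 downbeat M6
bar 11: v0=F3 v1=F4 downbeat P8
  -> R2 @ bar 2 tick 0 v(0, 1): E3/C4 m6 -> D3/A3 P5 similar
  -> R2 @ bar 6 tick 0 v(0, 1): F3/D4 M6 -> E3/B3 P5 similar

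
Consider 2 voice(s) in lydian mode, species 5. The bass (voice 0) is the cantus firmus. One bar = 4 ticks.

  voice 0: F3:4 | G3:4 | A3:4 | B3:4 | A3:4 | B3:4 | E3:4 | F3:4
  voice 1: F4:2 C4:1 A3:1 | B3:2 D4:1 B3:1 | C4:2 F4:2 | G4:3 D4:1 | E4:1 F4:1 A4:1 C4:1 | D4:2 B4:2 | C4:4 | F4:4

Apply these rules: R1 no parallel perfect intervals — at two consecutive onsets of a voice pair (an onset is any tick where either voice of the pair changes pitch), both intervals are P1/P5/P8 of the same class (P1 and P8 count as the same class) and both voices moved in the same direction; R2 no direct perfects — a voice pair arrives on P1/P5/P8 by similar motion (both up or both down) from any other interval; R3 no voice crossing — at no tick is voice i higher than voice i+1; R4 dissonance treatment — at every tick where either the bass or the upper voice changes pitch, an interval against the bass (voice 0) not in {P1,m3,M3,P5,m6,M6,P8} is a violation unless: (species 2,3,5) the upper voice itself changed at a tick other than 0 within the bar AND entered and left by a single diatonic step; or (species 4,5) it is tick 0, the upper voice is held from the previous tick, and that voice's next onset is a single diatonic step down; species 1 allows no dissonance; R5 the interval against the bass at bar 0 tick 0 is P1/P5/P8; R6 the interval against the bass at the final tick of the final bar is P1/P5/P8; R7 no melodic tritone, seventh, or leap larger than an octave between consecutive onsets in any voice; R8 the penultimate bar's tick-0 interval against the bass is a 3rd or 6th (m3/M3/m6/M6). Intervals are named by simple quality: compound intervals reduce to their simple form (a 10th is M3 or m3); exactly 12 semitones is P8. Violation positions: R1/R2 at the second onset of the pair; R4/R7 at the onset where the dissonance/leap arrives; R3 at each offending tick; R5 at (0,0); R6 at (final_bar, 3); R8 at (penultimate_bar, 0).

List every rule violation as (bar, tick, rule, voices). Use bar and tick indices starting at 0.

(6, 0, R7, (1,))
(7, 0, R2, (0, 1))

bar 0: v0=F3 v1=F4 downbeat P8
bar 1: v0=G3 v1=B3 downbeat M3
bar 2: v0=A3 v1=C4 downbeat m3
bar 3: v0=B3 v1=G4 downbeat m6
bar 4: v0=A3 v1=E4 downbeat P5
bar 5: v0=B3 v1=D4 downbeat m3
bar 6: v0=E3 v1=C4 downbeat m6
bar 7: v0=F3 v1=F4 downbeat P8
  -> R7 @ bar 6 tick 0 v(1,): B4->C4 leap 11st
  -> R2 @ bar 7 tick 0 v(0, 1): E3/C4 m6 -> F3/F4 P8 similar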